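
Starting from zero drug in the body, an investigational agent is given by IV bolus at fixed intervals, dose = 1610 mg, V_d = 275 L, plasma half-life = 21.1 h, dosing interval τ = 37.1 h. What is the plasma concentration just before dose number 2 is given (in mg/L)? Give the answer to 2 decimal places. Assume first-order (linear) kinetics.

1.73 mg/L

C₀ per dose = Dose / Vd = 1610 / 275 = 5.855 mg/L
k = ln2 / t½ = 0.693147 / 21.1 = 0.03285 h⁻¹
Fraction remaining after one interval: r = e^(−kτ) = e^(−0.03285 × 37.1) = 0.2956
Before dose 2, 1 dose has been given (aged 1τ).
C_trough = C₀ × r = 5.855 × 0.2956 = 1.731 mg/L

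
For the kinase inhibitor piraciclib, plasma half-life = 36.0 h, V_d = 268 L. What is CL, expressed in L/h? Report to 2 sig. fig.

k = ln2 / t½ = 0.693147 / 36.0 = 0.01925 h⁻¹
CL = k × Vd = 0.01925 × 268 = 5.159 L/h

5.2 L/h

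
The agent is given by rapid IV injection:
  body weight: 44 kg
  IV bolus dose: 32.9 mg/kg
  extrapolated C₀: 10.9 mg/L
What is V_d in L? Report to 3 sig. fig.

Dose = 32.9 × 44 = 1448 mg
Vd = Dose / C₀ = 1448 / 10.9 = 132.8 L

133 L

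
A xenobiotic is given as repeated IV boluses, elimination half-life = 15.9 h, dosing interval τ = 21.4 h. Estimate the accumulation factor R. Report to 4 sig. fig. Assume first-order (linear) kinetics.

k = ln2 / t½ = 0.693147 / 15.9 = 0.04359 h⁻¹
e^(−kτ) = e^(−0.04359 × 21.4) = 0.3934
Accumulation ratio R = 1 / (1 − e^(−kτ)) = 1 / (1 − 0.3934) = 1.649

1.649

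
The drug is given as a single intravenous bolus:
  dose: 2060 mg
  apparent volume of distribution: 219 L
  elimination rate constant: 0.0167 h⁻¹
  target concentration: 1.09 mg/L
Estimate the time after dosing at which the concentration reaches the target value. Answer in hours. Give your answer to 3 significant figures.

C₀ = Dose / Vd = 2060 / 219 = 9.406 mg/L
t = ln(C₀ / C) / k = ln(9.406 / 1.09) / 0.01670
  = ln(8.629) / 0.01670 = 2.155 / 0.01670 = 129.0 h

129 h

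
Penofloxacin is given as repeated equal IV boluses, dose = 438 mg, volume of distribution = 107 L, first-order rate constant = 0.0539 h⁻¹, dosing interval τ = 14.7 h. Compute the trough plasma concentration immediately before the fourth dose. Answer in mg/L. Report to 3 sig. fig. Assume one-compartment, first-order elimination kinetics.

C₀ per dose = Dose / Vd = 438 / 107 = 4.093 mg/L
Fraction remaining after one interval: r = e^(−kτ) = e^(−0.05390 × 14.7) = 0.4528
Before dose 4, 3 doses have been given (aged 1τ, 2τ, 3τ).
C_trough = C₀ × (r + r² + … + r^3) = C₀ × r(1−r^3)/(1−r)
        = 4.093 × 0.4528 × (1 − 0.09284) / (1 − 0.4528) = 3.072 mg/L

3.07 mg/L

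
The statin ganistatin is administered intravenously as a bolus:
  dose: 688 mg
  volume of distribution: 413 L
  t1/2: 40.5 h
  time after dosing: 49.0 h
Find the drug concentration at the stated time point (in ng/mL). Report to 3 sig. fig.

C₀ = Dose / Vd = 688.0 / 413 = 1.666 mg/L
k = ln2 / t½ = 0.693147 / 40.5 = 0.01711 h⁻¹
C = C₀ · e^(−k·t) = 1.666 × e^(−0.01711 × 49.0)
  = 1.666 × 0.4324 = 0.7204 mg/L
Convert: 0.7204 mg/L × 1000 = 720.4 ng/mL

720 ng/mL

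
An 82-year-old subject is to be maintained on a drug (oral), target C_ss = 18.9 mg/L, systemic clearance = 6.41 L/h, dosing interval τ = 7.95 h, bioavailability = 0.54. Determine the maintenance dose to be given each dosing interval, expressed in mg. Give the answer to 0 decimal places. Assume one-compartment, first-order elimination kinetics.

At steady state, F × (Dose/τ) = Css × CL.
Dose = Css × CL × τ / F = 18.9 × 6.410 × 7.95 / 0.54 = 1784 mg

1784 mg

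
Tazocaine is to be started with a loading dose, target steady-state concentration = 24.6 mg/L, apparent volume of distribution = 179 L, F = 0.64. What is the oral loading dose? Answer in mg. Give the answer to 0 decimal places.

LD = Css × Vd / F = 24.6 × 179 / 0.64 = 6880 mg

6880 mg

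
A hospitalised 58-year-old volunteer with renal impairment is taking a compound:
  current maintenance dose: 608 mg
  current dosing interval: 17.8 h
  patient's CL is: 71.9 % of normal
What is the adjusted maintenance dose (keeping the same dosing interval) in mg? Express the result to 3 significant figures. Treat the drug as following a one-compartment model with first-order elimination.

To keep the same average steady-state level, dosing rate must scale with clearance.
CL ratio = 71.9 / 100 = 0.7190
New dose (same interval) = 608 × 0.7190 = 437.2 mg

437 mg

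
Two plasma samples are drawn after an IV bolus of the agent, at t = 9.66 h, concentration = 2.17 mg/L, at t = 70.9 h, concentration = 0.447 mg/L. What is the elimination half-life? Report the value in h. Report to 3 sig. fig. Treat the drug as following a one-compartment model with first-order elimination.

k = ln(C₁/C₂) / (t₂ − t₁) = ln(2.17/0.447) / (70.9 − 9.66)
  = 1.580 / 61.24 = 0.02580 h⁻¹
t½ = ln2 / k = 0.693147 / 0.02580 = 26.87 h

26.9 h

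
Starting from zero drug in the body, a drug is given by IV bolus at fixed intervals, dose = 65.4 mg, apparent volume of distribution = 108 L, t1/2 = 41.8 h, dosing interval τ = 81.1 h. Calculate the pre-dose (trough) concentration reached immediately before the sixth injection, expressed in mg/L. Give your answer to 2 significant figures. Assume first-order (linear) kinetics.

0.21 mg/L

C₀ per dose = Dose / Vd = 65.4 / 108 = 0.6056 mg/L
k = ln2 / t½ = 0.693147 / 41.8 = 0.01658 h⁻¹
Fraction remaining after one interval: r = e^(−kτ) = e^(−0.01658 × 81.1) = 0.2606
Before dose 6, 5 doses have been given (aged 1τ, 2τ, 3τ, 4τ, 5τ).
C_trough = C₀ × (r + r² + … + r^5) = C₀ × r(1−r^5)/(1−r)
        = 0.6056 × 0.2606 × (1 − 0.001202) / (1 − 0.2606) = 0.2132 mg/L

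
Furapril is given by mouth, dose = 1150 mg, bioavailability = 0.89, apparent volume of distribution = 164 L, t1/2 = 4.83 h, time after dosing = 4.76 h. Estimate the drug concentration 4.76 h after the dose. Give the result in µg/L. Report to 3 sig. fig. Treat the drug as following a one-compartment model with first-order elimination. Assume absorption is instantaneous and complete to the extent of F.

3150 µg/L

Amount reaching circulation = F × Dose = 0.89 × 1150 = 1024 mg
C₀ = F·Dose / Vd = 1024 / 164 = 6.244 mg/L
k = ln2 / t½ = 0.693147 / 4.83 = 0.1435 h⁻¹
C = C₀ · e^(−k·t) = 6.244 × e^(−0.1435 × 4.76)
  = 6.244 × 0.5051 = 3.154 mg/L
Convert: 3.154 mg/L × 1000 = 3154 µg/L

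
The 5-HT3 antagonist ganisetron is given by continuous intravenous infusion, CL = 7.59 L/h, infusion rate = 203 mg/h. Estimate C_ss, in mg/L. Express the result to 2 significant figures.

At steady state Css = R₀ / CL = 203 / 7.590 = 26.75 mg/L

27 mg/L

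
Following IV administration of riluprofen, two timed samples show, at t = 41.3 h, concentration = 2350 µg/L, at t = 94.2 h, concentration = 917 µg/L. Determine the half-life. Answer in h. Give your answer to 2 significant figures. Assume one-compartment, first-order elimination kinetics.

39 h

k = ln(C₁/C₂) / (t₂ − t₁) = ln(2350/917) / (94.2 − 41.3)
  = 0.9411 / 52.90 = 0.01779 h⁻¹
t½ = ln2 / k = 0.693147 / 0.01779 = 38.96 h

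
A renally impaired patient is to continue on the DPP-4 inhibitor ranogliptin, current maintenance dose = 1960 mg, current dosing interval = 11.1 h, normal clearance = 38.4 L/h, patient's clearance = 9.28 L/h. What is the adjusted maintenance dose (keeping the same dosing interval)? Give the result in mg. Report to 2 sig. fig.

470 mg

To keep the same average steady-state level, dosing rate must scale with clearance.
CL ratio = 9.28 / 38.4 = 0.2417
New dose (same interval) = 1960 × 0.2417 = 473.7 mg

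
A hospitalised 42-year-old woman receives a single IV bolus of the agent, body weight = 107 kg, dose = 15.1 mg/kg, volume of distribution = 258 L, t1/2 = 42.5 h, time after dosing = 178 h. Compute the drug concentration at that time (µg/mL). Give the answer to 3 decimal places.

0.344 µg/mL

Total dose = 15.1 × 107 = 1616 mg
C₀ = Dose / Vd = 1616 / 258 = 6.264 mg/L
k = ln2 / t½ = 0.693147 / 42.5 = 0.01631 h⁻¹
C = C₀ · e^(−k·t) = 6.264 × e^(−0.01631 × 178)
  = 6.264 × 0.05485 = 0.3436 mg/L
(0.3436 mg/L = 0.3436 µg/mL)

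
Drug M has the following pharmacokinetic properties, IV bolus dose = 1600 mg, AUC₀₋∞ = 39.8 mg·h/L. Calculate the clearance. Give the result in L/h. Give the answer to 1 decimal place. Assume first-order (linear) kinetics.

40.2 L/h

CL = Dose / AUC = 1600 / 39.8 = 40.20 L/h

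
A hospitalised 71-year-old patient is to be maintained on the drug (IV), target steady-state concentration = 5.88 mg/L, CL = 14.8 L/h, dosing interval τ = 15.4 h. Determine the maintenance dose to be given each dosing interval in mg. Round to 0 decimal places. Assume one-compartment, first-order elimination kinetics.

1340 mg

At steady state, Dose/τ = Css × CL.
Dose = Css × CL × τ = 5.88 × 14.80 × 15.4 = 1340 mg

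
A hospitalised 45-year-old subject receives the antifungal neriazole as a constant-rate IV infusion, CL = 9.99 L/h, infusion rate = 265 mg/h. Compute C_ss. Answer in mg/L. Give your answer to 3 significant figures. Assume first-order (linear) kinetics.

At steady state Css = R₀ / CL = 265 / 9.990 = 26.53 mg/L

26.5 mg/L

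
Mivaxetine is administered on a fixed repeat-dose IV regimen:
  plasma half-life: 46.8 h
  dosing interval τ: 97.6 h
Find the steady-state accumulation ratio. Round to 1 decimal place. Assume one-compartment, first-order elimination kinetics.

k = ln2 / t½ = 0.693147 / 46.8 = 0.01481 h⁻¹
e^(−kτ) = e^(−0.01481 × 97.6) = 0.2356
Accumulation ratio R = 1 / (1 − e^(−kτ)) = 1 / (1 − 0.2356) = 1.308

1.3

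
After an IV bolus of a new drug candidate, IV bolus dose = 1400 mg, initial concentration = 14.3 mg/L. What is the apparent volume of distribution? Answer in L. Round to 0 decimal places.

98 L

Vd = Dose / C₀ = 1400 / 14.3 = 97.90 L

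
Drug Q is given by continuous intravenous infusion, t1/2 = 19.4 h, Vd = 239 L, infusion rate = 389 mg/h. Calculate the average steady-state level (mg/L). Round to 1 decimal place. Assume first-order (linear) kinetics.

45.6 mg/L

k = ln2 / t½ = 0.693147 / 19.4 = 0.03573 h⁻¹
CL = k × Vd = 0.03573 × 239 = 8.539 L/h
At steady state Css = R₀ / CL = 389 / 8.539 = 45.56 mg/L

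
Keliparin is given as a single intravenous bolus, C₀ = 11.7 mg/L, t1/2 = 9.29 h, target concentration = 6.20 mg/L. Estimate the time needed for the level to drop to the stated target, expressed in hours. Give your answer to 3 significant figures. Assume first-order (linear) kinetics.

k = ln2 / t½ = 0.693147 / 9.29 = 0.07461 h⁻¹
t = ln(C₀ / C) / k = ln(11.70 / 6.20) / 0.07461
  = ln(1.887) / 0.07461 = 0.6350 / 0.07461 = 8.511 h

8.51 h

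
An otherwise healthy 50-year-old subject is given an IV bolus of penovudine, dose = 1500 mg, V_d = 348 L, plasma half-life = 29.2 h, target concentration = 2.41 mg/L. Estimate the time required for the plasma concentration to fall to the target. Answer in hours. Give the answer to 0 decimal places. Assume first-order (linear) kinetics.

C₀ = Dose / Vd = 1500 / 348 = 4.310 mg/L
k = ln2 / t½ = 0.693147 / 29.2 = 0.02374 h⁻¹
t = ln(C₀ / C) / k = ln(4.310 / 2.41) / 0.02374
  = ln(1.788) / 0.02374 = 0.5811 / 0.02374 = 24.48 h

24 h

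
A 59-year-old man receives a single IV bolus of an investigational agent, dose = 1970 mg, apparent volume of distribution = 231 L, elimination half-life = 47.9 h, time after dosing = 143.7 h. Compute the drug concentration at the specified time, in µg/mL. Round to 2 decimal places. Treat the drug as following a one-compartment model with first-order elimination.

1.07 µg/mL

C₀ = Dose / Vd = 1970 / 231 = 8.528 mg/L
k = ln2 / t½ = 0.693147 / 47.9 = 0.01447 h⁻¹
t / t½ = 143.7 / 47.9 = 3 half-lives
C = C₀ × (1/2)^3 = 8.528 × 0.1250 = 1.066 mg/L
(1.066 mg/L = 1.066 µg/mL)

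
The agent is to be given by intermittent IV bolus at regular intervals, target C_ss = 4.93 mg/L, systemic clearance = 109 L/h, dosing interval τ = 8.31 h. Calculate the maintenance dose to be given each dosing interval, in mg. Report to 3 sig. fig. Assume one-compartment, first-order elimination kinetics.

4470 mg

At steady state, Dose/τ = Css × CL.
Dose = Css × CL × τ = 4.93 × 109.0 × 8.31 = 4466 mg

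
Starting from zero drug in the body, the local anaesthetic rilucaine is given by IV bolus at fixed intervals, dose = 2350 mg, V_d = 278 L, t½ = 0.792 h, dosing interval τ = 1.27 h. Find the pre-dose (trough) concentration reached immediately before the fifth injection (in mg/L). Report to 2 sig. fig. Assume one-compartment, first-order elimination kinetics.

C₀ per dose = Dose / Vd = 2350 / 278 = 8.453 mg/L
k = ln2 / t½ = 0.693147 / 0.792 = 0.8752 h⁻¹
Fraction remaining after one interval: r = e^(−kτ) = e^(−0.8752 × 1.27) = 0.3291
Before dose 5, 4 doses have been given (aged 1τ, 2τ, 3τ, 4τ).
C_trough = C₀ × (r + r² + … + r^4) = C₀ × r(1−r^4)/(1−r)
        = 8.453 × 0.3291 × (1 − 0.01173) / (1 − 0.3291) = 4.098 mg/L

4.1 mg/L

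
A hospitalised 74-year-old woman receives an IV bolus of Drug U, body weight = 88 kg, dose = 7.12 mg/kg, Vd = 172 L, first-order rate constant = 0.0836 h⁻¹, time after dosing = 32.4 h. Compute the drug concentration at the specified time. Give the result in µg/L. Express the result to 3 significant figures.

Total dose = 7.12 × 88 = 626.6 mg
C₀ = Dose / Vd = 626.6 / 172 = 3.643 mg/L
C = C₀ · e^(−k·t) = 3.643 × e^(−0.08360 × 32.4)
  = 3.643 × 0.06663 = 0.2427 mg/L
Convert: 0.2427 mg/L × 1000 = 242.7 µg/L

243 µg/L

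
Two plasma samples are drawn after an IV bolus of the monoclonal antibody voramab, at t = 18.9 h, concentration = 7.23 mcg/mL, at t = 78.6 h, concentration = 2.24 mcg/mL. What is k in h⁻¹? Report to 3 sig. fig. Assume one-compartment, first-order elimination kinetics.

k = ln(C₁/C₂) / (t₂ − t₁) = ln(7.23/2.24) / (78.6 − 18.9)
  = 1.172 / 59.70 = 0.01963 h⁻¹

0.0196 h⁻¹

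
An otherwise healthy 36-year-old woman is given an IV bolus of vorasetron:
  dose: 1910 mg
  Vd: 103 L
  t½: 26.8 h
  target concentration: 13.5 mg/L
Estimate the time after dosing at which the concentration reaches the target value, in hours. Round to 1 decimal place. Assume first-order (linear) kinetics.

C₀ = Dose / Vd = 1910 / 103 = 18.54 mg/L
k = ln2 / t½ = 0.693147 / 26.8 = 0.02586 h⁻¹
t = ln(C₀ / C) / k = ln(18.54 / 13.5) / 0.02586
  = ln(1.373) / 0.02586 = 0.3170 / 0.02586 = 12.26 h

12.3 h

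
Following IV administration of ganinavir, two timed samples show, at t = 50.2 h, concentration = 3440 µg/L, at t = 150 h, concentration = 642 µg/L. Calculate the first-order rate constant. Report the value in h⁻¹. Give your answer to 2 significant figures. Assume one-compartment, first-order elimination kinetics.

0.017 h⁻¹

k = ln(C₁/C₂) / (t₂ − t₁) = ln(3440/642) / (150 − 50.2)
  = 1.679 / 99.80 = 0.01682 h⁻¹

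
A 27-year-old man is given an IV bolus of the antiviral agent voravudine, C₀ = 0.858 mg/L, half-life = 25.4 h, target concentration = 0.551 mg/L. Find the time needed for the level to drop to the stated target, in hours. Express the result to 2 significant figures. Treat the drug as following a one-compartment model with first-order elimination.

16 h

k = ln2 / t½ = 0.693147 / 25.4 = 0.02729 h⁻¹
t = ln(C₀ / C) / k = ln(0.8580 / 0.551) / 0.02729
  = ln(1.557) / 0.02729 = 0.4428 / 0.02729 = 16.23 h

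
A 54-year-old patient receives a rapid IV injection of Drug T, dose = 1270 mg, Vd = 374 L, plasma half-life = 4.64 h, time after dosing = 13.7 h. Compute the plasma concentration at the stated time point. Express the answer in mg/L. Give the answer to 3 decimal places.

0.439 mg/L

C₀ = Dose / Vd = 1270 / 374 = 3.396 mg/L
k = ln2 / t½ = 0.693147 / 4.64 = 0.1494 h⁻¹
C = C₀ · e^(−k·t) = 3.396 × e^(−0.1494 × 13.7)
  = 3.396 × 0.1292 = 0.4388 mg/L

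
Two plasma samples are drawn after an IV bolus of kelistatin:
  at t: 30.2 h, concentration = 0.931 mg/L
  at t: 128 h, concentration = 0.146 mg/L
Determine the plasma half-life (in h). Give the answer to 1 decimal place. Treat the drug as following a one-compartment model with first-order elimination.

k = ln(C₁/C₂) / (t₂ − t₁) = ln(0.931/0.146) / (128 − 30.2)
  = 1.853 / 97.80 = 0.01895 h⁻¹
t½ = ln2 / k = 0.693147 / 0.01895 = 36.58 h

36.6 h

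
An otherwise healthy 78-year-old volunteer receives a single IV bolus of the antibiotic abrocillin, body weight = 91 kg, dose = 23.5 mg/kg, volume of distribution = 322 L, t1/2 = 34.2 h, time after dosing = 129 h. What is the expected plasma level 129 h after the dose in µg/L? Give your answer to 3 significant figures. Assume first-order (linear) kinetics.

486 µg/L

Total dose = 23.5 × 91 = 2139 mg
C₀ = Dose / Vd = 2139 / 322 = 6.643 mg/L
k = ln2 / t½ = 0.693147 / 34.2 = 0.02027 h⁻¹
C = C₀ · e^(−k·t) = 6.643 × e^(−0.02027 × 129)
  = 6.643 × 0.07318 = 0.4861 mg/L
Convert: 0.4861 mg/L × 1000 = 486.1 µg/L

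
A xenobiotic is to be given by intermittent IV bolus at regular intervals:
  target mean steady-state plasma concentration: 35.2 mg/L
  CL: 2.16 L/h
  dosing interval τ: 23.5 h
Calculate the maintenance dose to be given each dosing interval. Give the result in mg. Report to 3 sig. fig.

At steady state, Dose/τ = Css × CL.
Dose = Css × CL × τ = 35.2 × 2.160 × 23.5 = 1787 mg

1790 mg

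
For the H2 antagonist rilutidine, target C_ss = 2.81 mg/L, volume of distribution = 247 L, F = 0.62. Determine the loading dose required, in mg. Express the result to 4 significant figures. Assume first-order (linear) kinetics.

1119 mg

LD = Css × Vd / F = 2.81 × 247 / 0.62 = 1119 mg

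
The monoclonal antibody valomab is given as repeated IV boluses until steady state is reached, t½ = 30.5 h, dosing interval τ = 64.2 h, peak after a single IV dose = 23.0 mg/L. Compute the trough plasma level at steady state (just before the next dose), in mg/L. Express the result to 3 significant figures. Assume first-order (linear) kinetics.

k = ln2 / t½ = 0.693147 / 30.5 = 0.02273 h⁻¹
e^(−kτ) = e^(−0.02273 × 64.2) = 0.2324
Accumulation ratio R = 1 / (1 − e^(−kτ)) = 1 / (1 − 0.2324) = 1.303
Steady-state trough = C₀ × R × e^(−kτ) = 23.0 × 1.303 × 0.2324 = 6.965 mg/L

6.97 mg/L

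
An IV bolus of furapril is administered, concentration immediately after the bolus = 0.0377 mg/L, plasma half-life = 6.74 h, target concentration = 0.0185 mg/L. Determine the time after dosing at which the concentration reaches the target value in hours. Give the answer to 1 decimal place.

k = ln2 / t½ = 0.693147 / 6.74 = 0.1028 h⁻¹
t = ln(C₀ / C) / k = ln(0.03770 / 0.0185) / 0.1028
  = ln(2.038) / 0.1028 = 0.7120 / 0.1028 = 6.926 h

6.9 h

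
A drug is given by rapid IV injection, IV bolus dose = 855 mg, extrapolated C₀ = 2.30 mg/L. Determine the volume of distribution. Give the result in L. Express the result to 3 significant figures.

Vd = Dose / C₀ = 855.0 / 2.30 = 371.7 L

372 L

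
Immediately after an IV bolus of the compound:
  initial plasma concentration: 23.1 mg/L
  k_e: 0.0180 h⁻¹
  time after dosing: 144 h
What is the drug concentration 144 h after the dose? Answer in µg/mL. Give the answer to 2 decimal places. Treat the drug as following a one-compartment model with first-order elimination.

1.73 µg/mL

C = C₀ · e^(−k·t) = 23.10 × e^(−0.01800 × 144)
  = 23.10 × 0.07487 = 1.729 mg/L
(1.729 mg/L = 1.729 µg/mL)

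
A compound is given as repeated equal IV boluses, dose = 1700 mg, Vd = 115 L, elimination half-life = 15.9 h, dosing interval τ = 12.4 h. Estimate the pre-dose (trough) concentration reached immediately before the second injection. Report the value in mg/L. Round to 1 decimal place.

C₀ per dose = Dose / Vd = 1700 / 115 = 14.78 mg/L
k = ln2 / t½ = 0.693147 / 15.9 = 0.04359 h⁻¹
Fraction remaining after one interval: r = e^(−kτ) = e^(−0.04359 × 12.4) = 0.5824
Before dose 2, 1 dose has been given (aged 1τ).
C_trough = C₀ × r = 14.78 × 0.5824 = 8.608 mg/L

8.6 mg/L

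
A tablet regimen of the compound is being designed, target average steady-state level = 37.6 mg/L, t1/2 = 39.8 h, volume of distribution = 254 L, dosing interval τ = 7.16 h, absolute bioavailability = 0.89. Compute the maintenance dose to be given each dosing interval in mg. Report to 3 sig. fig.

1340 mg

k = ln2 / t½ = 0.693147 / 39.8 = 0.01742 h⁻¹
CL = k × Vd = 0.01742 × 254 = 4.425 L/h
At steady state, F × (Dose/τ) = Css × CL.
Dose = Css × CL × τ / F = 37.6 × 4.425 × 7.16 / 0.89 = 1339 mg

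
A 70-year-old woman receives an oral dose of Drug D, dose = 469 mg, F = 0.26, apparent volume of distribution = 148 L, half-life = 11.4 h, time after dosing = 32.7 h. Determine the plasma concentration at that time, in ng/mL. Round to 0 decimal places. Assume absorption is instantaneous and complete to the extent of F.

113 ng/mL

Amount reaching circulation = F × Dose = 0.26 × 469.0 = 121.9 mg
C₀ = F·Dose / Vd = 121.9 / 148 = 0.8236 mg/L
k = ln2 / t½ = 0.693147 / 11.4 = 0.06080 h⁻¹
C = C₀ · e^(−k·t) = 0.8236 × e^(−0.06080 × 32.7)
  = 0.8236 × 0.1369 = 0.1128 mg/L
Convert: 0.1128 mg/L × 1000 = 112.8 ng/mL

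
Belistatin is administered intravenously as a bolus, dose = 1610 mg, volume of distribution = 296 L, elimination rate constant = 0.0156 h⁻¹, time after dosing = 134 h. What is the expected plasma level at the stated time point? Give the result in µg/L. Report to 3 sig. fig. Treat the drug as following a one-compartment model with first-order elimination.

672 µg/L

C₀ = Dose / Vd = 1610 / 296 = 5.439 mg/L
C = C₀ · e^(−k·t) = 5.439 × e^(−0.01560 × 134)
  = 5.439 × 0.1236 = 0.6723 mg/L
Convert: 0.6723 mg/L × 1000 = 672.3 µg/L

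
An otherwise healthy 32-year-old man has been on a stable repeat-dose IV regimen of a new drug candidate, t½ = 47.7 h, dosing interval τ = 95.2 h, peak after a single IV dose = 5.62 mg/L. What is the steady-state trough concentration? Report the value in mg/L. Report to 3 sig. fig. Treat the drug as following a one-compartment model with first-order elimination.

k = ln2 / t½ = 0.693147 / 47.7 = 0.01453 h⁻¹
e^(−kτ) = e^(−0.01453 × 95.2) = 0.2508
Accumulation ratio R = 1 / (1 − e^(−kτ)) = 1 / (1 − 0.2508) = 1.335
Steady-state trough = C₀ × R × e^(−kτ) = 5.62 × 1.335 × 0.2508 = 1.882 mg/L

1.88 mg/L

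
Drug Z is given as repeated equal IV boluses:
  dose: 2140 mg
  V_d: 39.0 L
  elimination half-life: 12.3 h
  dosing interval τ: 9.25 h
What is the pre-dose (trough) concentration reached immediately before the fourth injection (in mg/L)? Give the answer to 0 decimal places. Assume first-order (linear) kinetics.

C₀ per dose = Dose / Vd = 2140 / 39.0 = 54.87 mg/L
k = ln2 / t½ = 0.693147 / 12.3 = 0.05635 h⁻¹
Fraction remaining after one interval: r = e^(−kτ) = e^(−0.05635 × 9.25) = 0.5938
Before dose 4, 3 doses have been given (aged 1τ, 2τ, 3τ).
C_trough = C₀ × (r + r² + … + r^3) = C₀ × r(1−r^3)/(1−r)
        = 54.87 × 0.5938 × (1 − 0.2094) / (1 − 0.5938) = 63.42 mg/L

63 mg/L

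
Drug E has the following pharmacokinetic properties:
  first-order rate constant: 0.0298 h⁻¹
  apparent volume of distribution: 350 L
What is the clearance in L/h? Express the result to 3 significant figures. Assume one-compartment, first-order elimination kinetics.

CL = k × Vd = 0.0298 × 350 = 10.43 L/h

10.4 L/h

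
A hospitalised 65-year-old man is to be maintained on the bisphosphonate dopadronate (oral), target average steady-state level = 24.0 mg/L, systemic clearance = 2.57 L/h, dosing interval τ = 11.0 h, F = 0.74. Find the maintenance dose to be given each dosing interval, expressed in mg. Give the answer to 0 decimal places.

At steady state, F × (Dose/τ) = Css × CL.
Dose = Css × CL × τ / F = 24.0 × 2.570 × 11.0 / 0.74 = 916.9 mg

917 mg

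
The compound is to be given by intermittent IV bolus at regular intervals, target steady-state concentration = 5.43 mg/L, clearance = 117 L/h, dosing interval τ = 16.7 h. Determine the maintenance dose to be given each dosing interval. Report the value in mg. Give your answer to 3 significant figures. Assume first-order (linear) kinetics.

At steady state, Dose/τ = Css × CL.
Dose = Css × CL × τ = 5.43 × 117.0 × 16.7 = 10610 mg

10600 mg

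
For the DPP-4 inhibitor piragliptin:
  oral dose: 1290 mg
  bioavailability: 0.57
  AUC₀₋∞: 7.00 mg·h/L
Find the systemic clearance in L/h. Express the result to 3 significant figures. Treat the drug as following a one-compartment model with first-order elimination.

CL = F·Dose / AUC = 0.57 × 1290 / 7.00 = 105.0 L/h

105 L/h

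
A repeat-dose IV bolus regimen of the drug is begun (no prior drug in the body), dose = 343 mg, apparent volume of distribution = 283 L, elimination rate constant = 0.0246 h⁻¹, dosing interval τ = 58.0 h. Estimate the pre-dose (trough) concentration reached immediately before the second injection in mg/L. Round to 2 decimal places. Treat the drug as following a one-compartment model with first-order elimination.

0.29 mg/L

C₀ per dose = Dose / Vd = 343 / 283 = 1.212 mg/L
Fraction remaining after one interval: r = e^(−kτ) = e^(−0.02460 × 58.0) = 0.2401
Before dose 2, 1 dose has been given (aged 1τ).
C_trough = C₀ × r = 1.212 × 0.2401 = 0.2910 mg/L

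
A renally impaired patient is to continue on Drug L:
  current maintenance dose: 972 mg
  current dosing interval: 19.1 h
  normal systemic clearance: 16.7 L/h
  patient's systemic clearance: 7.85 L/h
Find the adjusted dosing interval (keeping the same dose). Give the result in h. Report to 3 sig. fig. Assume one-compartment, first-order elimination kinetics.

To keep the same average steady-state level, dosing rate must scale with clearance.
CL ratio = 7.85 / 16.7 = 0.4701
New interval (same dose) = 19.1 / 0.4701 = 40.63 h

40.6 h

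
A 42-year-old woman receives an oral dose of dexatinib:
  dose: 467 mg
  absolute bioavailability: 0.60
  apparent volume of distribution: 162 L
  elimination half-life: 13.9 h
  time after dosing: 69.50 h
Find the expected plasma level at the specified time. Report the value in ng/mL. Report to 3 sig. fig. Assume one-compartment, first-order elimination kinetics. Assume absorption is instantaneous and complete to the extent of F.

54.1 ng/mL

Amount reaching circulation = F × Dose = 0.60 × 467.0 = 280.2 mg
C₀ = F·Dose / Vd = 280.2 / 162 = 1.730 mg/L
k = ln2 / t½ = 0.693147 / 13.9 = 0.04987 h⁻¹
t / t½ = 69.50 / 13.9 = 5 half-lives
C = C₀ × (1/2)^5 = 1.730 × 0.03125 = 0.05406 mg/L
Convert: 0.05406 mg/L × 1000 = 54.06 ng/mL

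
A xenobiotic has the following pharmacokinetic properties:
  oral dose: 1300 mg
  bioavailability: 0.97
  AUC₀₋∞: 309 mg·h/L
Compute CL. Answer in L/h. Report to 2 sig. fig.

CL = F·Dose / AUC = 0.97 × 1300 / 309 = 4.081 L/h

4.1 L/h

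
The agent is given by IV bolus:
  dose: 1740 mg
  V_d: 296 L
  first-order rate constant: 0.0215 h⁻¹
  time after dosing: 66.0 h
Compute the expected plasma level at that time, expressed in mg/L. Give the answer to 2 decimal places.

C₀ = Dose / Vd = 1740 / 296 = 5.878 mg/L
C = C₀ · e^(−k·t) = 5.878 × e^(−0.02150 × 66.0)
  = 5.878 × 0.2420 = 1.422 mg/L

1.42 mg/L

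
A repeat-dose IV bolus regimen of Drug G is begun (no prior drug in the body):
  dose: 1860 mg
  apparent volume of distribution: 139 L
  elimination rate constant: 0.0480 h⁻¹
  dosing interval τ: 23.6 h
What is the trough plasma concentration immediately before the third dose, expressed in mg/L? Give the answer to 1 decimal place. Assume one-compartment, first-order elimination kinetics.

5.7 mg/L

C₀ per dose = Dose / Vd = 1860 / 139 = 13.38 mg/L
Fraction remaining after one interval: r = e^(−kτ) = e^(−0.04800 × 23.6) = 0.3221
Before dose 3, 2 doses have been given (aged 1τ, 2τ).
C_trough = C₀ × (r + r²) = 13.38 × (0.3221 + 0.1037) = 5.697 mg/L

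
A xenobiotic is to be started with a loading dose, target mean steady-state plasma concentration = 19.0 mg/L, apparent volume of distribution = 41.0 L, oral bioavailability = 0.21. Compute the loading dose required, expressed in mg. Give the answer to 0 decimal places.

LD = Css × Vd / F = 19.0 × 41.0 / 0.21 = 3710 mg

3710 mg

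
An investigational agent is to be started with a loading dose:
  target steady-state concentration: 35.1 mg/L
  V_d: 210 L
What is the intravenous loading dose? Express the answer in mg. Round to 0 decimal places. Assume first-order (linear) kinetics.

7371 mg

LD = Css × Vd = 35.1 × 210 = 7371 mg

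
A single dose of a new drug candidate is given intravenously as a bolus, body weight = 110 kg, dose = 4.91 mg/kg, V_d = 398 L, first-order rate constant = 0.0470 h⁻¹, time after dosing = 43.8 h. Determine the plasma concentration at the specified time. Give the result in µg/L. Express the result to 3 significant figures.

173 µg/L

Total dose = 4.91 × 110 = 540.1 mg
C₀ = Dose / Vd = 540.1 / 398 = 1.357 mg/L
C = C₀ · e^(−k·t) = 1.357 × e^(−0.04700 × 43.8)
  = 1.357 × 0.1276 = 0.1732 mg/L
Convert: 0.1732 mg/L × 1000 = 173.2 µg/L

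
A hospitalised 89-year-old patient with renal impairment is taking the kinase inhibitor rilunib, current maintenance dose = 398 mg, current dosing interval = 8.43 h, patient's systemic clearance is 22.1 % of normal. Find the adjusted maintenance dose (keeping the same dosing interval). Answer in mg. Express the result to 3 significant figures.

88.0 mg

To keep the same average steady-state level, dosing rate must scale with clearance.
CL ratio = 22.1 / 100 = 0.2210
New dose (same interval) = 398 × 0.2210 = 87.96 mg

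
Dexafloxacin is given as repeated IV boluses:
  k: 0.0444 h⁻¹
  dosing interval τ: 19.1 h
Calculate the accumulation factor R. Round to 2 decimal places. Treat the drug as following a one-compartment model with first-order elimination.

e^(−kτ) = e^(−0.04440 × 19.1) = 0.4283
Accumulation ratio R = 1 / (1 − e^(−kτ)) = 1 / (1 − 0.4283) = 1.749

1.75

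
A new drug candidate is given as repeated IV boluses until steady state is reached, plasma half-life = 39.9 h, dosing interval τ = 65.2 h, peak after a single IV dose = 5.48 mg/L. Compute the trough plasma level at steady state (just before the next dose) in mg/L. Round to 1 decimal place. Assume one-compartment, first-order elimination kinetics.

2.6 mg/L

k = ln2 / t½ = 0.693147 / 39.9 = 0.01737 h⁻¹
e^(−kτ) = e^(−0.01737 × 65.2) = 0.3222
Accumulation ratio R = 1 / (1 − e^(−kτ)) = 1 / (1 − 0.3222) = 1.475
Steady-state trough = C₀ × R × e^(−kτ) = 5.48 × 1.475 × 0.3222 = 2.604 mg/L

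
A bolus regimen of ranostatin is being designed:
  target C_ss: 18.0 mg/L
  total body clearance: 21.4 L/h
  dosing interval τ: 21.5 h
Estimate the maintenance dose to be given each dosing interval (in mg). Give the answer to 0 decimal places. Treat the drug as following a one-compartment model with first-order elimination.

At steady state, Dose/τ = Css × CL.
Dose = Css × CL × τ = 18.0 × 21.40 × 21.5 = 8282 mg

8282 mg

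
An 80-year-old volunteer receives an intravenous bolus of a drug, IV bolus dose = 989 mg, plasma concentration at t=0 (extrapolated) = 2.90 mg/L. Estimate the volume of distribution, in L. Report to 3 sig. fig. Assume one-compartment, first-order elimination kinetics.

Vd = Dose / C₀ = 989.0 / 2.90 = 341.0 L

341 L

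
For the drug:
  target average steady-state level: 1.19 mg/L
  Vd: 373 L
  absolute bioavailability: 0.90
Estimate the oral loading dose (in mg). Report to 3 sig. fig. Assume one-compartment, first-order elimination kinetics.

493 mg

LD = Css × Vd / F = 1.19 × 373 / 0.90 = 493.2 mg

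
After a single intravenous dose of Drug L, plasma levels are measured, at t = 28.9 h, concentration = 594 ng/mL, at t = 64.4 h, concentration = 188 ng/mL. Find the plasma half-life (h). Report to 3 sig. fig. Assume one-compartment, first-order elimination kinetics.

k = ln(C₁/C₂) / (t₂ − t₁) = ln(594/188) / (64.4 − 28.9)
  = 1.150 / 35.50 = 0.03239 h⁻¹
t½ = ln2 / k = 0.693147 / 0.03239 = 21.40 h

21.4 h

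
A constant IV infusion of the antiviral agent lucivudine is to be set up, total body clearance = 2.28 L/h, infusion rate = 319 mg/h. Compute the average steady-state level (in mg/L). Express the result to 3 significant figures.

140 mg/L

At steady state Css = R₀ / CL = 319 / 2.280 = 139.9 mg/L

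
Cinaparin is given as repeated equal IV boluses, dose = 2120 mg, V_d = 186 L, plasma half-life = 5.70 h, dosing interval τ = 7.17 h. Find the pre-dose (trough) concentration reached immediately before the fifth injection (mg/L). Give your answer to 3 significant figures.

7.94 mg/L

C₀ per dose = Dose / Vd = 2120 / 186 = 11.40 mg/L
k = ln2 / t½ = 0.693147 / 5.70 = 0.1216 h⁻¹
Fraction remaining after one interval: r = e^(−kτ) = e^(−0.1216 × 7.17) = 0.4182
Before dose 5, 4 doses have been given (aged 1τ, 2τ, 3τ, 4τ).
C_trough = C₀ × (r + r² + … + r^4) = C₀ × r(1−r^4)/(1−r)
        = 11.40 × 0.4182 × (1 − 0.03059) / (1 − 0.4182) = 7.944 mg/L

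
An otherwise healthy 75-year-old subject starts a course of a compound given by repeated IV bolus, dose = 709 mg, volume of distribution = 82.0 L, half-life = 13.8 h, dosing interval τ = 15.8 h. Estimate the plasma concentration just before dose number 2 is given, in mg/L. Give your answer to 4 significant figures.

C₀ per dose = Dose / Vd = 709 / 82.0 = 8.646 mg/L
k = ln2 / t½ = 0.693147 / 13.8 = 0.05023 h⁻¹
Fraction remaining after one interval: r = e^(−kτ) = e^(−0.05023 × 15.8) = 0.4522
Before dose 2, 1 dose has been given (aged 1τ).
C_trough = C₀ × r = 8.646 × 0.4522 = 3.910 mg/L

3.910 mg/L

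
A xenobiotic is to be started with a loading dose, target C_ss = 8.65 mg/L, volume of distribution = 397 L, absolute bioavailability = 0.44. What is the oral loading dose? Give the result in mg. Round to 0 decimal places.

7805 mg

LD = Css × Vd / F = 8.65 × 397 / 0.44 = 7805 mg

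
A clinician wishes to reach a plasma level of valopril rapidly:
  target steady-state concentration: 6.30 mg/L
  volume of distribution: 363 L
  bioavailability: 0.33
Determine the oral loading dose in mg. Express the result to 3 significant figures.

LD = Css × Vd / F = 6.30 × 363 / 0.33 = 6930 mg

6930 mg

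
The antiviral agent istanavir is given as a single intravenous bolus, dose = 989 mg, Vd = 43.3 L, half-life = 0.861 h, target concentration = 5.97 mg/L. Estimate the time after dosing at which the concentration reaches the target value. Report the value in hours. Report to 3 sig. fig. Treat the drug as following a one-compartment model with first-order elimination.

C₀ = Dose / Vd = 989.0 / 43.3 = 22.84 mg/L
k = ln2 / t½ = 0.693147 / 0.861 = 0.8050 h⁻¹
t = ln(C₀ / C) / k = ln(22.84 / 5.97) / 0.8050
  = ln(3.826) / 0.8050 = 1.342 / 0.8050 = 1.667 h

1.67 h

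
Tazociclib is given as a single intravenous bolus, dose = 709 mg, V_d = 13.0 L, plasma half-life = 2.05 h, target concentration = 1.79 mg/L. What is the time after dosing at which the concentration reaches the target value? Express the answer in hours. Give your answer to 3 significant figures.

10.1 h

C₀ = Dose / Vd = 709.0 / 13.0 = 54.54 mg/L
k = ln2 / t½ = 0.693147 / 2.05 = 0.3381 h⁻¹
t = ln(C₀ / C) / k = ln(54.54 / 1.79) / 0.3381
  = ln(30.47) / 0.3381 = 3.417 / 0.3381 = 10.11 h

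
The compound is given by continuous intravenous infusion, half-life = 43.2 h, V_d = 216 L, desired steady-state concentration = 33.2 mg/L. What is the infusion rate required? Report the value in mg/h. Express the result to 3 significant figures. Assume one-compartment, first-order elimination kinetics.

115 mg/h

k = ln2 / t½ = 0.693147 / 43.2 = 0.01605 h⁻¹
CL = k × Vd = 0.01605 × 216 = 3.467 L/h
At steady state, infusion rate R₀ = Css × CL = 33.2 × 3.467 = 115.1 mg/h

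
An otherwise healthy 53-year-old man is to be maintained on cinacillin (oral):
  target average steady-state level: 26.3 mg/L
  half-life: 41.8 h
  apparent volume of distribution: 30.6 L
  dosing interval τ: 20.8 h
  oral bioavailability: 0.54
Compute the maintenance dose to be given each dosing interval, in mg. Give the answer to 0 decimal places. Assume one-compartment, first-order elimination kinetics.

k = ln2 / t½ = 0.693147 / 41.8 = 0.01658 h⁻¹
CL = k × Vd = 0.01658 × 30.6 = 0.5073 L/h
At steady state, F × (Dose/τ) = Css × CL.
Dose = Css × CL × τ / F = 26.3 × 0.5073 × 20.8 / 0.54 = 513.9 mg

514 mg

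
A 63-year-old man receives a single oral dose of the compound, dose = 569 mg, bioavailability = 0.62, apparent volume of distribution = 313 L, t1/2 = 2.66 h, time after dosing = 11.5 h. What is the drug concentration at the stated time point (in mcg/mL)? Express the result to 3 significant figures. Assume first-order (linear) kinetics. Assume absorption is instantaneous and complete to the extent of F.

Amount reaching circulation = F × Dose = 0.62 × 569.0 = 352.8 mg
C₀ = F·Dose / Vd = 352.8 / 313 = 1.127 mg/L
k = ln2 / t½ = 0.693147 / 2.66 = 0.2606 h⁻¹
C = C₀ · e^(−k·t) = 1.127 × e^(−0.2606 × 11.5)
  = 1.127 × 0.04994 = 0.05628 mg/L
(0.05628 mg/L = 0.05628 mcg/mL)

0.0563 mcg/mL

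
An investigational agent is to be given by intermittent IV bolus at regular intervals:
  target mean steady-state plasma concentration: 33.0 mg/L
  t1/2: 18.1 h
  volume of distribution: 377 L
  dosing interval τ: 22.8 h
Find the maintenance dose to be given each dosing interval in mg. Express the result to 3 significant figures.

k = ln2 / t½ = 0.693147 / 18.1 = 0.03830 h⁻¹
CL = k × Vd = 0.03830 × 377 = 14.44 L/h
At steady state, Dose/τ = Css × CL.
Dose = Css × CL × τ = 33.0 × 14.44 × 22.8 = 10860 mg

10900 mg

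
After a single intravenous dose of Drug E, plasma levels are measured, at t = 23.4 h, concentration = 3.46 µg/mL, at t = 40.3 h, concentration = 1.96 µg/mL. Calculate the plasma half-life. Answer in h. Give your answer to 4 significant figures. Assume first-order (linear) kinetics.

20.61 h

k = ln(C₁/C₂) / (t₂ − t₁) = ln(3.46/1.96) / (40.3 − 23.4)
  = 0.5683 / 16.90 = 0.03363 h⁻¹
t½ = ln2 / k = 0.693147 / 0.03363 = 20.61 h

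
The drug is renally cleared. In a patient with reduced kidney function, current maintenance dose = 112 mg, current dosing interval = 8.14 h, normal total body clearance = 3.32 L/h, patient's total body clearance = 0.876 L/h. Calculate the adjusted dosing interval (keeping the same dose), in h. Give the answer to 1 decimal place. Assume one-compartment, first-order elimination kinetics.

30.9 h

To keep the same average steady-state level, dosing rate must scale with clearance.
CL ratio = 0.876 / 3.32 = 0.2639
New interval (same dose) = 8.14 / 0.2639 = 30.85 h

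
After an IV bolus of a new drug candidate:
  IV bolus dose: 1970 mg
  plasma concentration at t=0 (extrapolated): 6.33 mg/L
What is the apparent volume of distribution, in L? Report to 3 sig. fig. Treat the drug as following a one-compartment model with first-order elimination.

Vd = Dose / C₀ = 1970 / 6.33 = 311.2 L

311 L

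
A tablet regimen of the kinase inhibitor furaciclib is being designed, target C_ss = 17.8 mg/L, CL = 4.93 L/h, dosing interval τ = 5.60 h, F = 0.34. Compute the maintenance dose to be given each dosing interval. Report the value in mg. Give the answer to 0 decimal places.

At steady state, F × (Dose/τ) = Css × CL.
Dose = Css × CL × τ / F = 17.8 × 4.930 × 5.60 / 0.34 = 1445 mg

1445 mg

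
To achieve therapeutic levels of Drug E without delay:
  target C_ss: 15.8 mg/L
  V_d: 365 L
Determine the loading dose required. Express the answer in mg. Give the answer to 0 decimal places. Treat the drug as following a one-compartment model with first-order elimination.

LD = Css × Vd = 15.8 × 365 = 5767 mg

5767 mg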